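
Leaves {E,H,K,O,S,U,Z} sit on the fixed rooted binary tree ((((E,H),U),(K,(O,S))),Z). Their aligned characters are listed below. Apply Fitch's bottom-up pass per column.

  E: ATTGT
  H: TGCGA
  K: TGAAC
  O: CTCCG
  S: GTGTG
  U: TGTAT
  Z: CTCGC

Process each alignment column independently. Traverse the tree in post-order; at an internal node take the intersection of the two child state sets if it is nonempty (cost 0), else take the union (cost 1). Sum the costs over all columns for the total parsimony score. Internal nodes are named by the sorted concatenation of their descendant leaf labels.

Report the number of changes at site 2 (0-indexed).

[col 0] EH: children E:{A}, H:{T} ∪→ {A,T}; cost 1
[col 0] EHU: children EH:{A,T}, U:{T} ∩→ {T}; cost 0
[col 0] OS: children O:{C}, S:{G} ∪→ {C,G}; cost 1
[col 0] KOS: children K:{T}, OS:{C,G} ∪→ {C,G,T}; cost 1
[col 0] EHKOSU: children EHU:{T}, KOS:{C,G,T} ∩→ {T}; cost 0
[col 0] EHKOSUZ: children EHKOSU:{T}, Z:{C} ∪→ {C,T}; cost 1
[col 1] EH: children E:{T}, H:{G} ∪→ {G,T}; cost 1
[col 1] EHU: children EH:{G,T}, U:{G} ∩→ {G}; cost 0
[col 1] OS: children O:{T}, S:{T} ∩→ {T}; cost 0
[col 1] KOS: children K:{G}, OS:{T} ∪→ {G,T}; cost 1
[col 1] EHKOSU: children EHU:{G}, KOS:{G,T} ∩→ {G}; cost 0
[col 1] EHKOSUZ: children EHKOSU:{G}, Z:{T} ∪→ {G,T}; cost 1
[col 2] EH: children E:{T}, H:{C} ∪→ {C,T}; cost 1
[col 2] EHU: children EH:{C,T}, U:{T} ∩→ {T}; cost 0
[col 2] OS: children O:{C}, S:{G} ∪→ {C,G}; cost 1
[col 2] KOS: children K:{A}, OS:{C,G} ∪→ {A,C,G}; cost 1
[col 2] EHKOSU: children EHU:{T}, KOS:{A,C,G} ∪→ {A,C,G,T}; cost 1
[col 2] EHKOSUZ: children EHKOSU:{A,C,G,T}, Z:{C} ∩→ {C}; cost 0
[col 3] EH: children E:{G}, H:{G} ∩→ {G}; cost 0
[col 3] EHU: children EH:{G}, U:{A} ∪→ {A,G}; cost 1
[col 3] OS: children O:{C}, S:{T} ∪→ {C,T}; cost 1
[col 3] KOS: children K:{A}, OS:{C,T} ∪→ {A,C,T}; cost 1
[col 3] EHKOSU: children EHU:{A,G}, KOS:{A,C,T} ∩→ {A}; cost 0
[col 3] EHKOSUZ: children EHKOSU:{A}, Z:{G} ∪→ {A,G}; cost 1
[col 4] EH: children E:{T}, H:{A} ∪→ {A,T}; cost 1
[col 4] EHU: children EH:{A,T}, U:{T} ∩→ {T}; cost 0
[col 4] OS: children O:{G}, S:{G} ∩→ {G}; cost 0
[col 4] KOS: children K:{C}, OS:{G} ∪→ {C,G}; cost 1
[col 4] EHKOSU: children EHU:{T}, KOS:{C,G} ∪→ {C,G,T}; cost 1
[col 4] EHKOSUZ: children EHKOSU:{C,G,T}, Z:{C} ∩→ {C}; cost 0
per-site changes: [4, 3, 4, 4, 3]; total = 18

4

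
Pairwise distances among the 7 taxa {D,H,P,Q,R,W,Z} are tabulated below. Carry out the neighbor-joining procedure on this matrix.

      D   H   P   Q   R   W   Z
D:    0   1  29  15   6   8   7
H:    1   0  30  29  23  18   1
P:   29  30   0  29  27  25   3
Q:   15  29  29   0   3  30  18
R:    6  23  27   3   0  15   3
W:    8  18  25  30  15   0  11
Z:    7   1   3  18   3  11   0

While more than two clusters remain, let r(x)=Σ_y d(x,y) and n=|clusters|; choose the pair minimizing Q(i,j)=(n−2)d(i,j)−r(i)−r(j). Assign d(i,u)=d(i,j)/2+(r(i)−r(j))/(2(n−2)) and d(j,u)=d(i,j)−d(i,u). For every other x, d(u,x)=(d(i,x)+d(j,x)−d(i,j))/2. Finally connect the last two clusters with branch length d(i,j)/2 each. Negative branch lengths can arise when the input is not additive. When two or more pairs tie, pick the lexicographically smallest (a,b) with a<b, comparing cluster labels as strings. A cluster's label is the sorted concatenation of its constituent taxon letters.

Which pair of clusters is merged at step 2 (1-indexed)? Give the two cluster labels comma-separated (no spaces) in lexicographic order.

step 1: merge (Q,R) at d=3, Q=-186; branch lengths Q→31/5, R→-16/5; new cluster QR
  updated: d(D,QR)=9, d(H,QR)=49/2, d(P,QR)=53/2, d(QR,W)=21, d(QR,Z)=9
step 2: merge (P,Z) at d=3, Q=-265/2; branch lengths P→189/16, Z→-141/16; new cluster PZ
  updated: d(D,PZ)=33/2, d(H,PZ)=14, d(PZ,QR)=65/4, d(PZ,W)=33/2
step 3: merge (D,H) at d=1, Q=-89; branch lengths D→-10/3, H→13/3; new cluster DH
  updated: d(DH,PZ)=59/4, d(DH,QR)=65/4, d(DH,W)=25/2
step 4: merge (DH,W) at d=25/2, Q=-137/2; branch lengths DH→37/8, W→63/8; new cluster DHW
  updated: d(DHW,PZ)=75/8, d(DHW,QR)=99/8
step 5: merge (DHW,PZ) at d=75/8, Q=-38; branch lengths DHW→11/4, PZ→53/8; new cluster DHPWZ
  updated: d(DHPWZ,QR)=77/8
step 6: merge (DHPWZ,QR) at d=77/8; branch lengths DHPWZ→77/16, QR→77/16; new cluster DHPQRWZ
final tree: ((((D:-10/3,H:13/3):37/8,W:63/8):11/4,(P:189/16,Z:-141/16):53/8):77/16,(Q:31/5,R:-16/5):77/16)
total length: 77/2

P,Z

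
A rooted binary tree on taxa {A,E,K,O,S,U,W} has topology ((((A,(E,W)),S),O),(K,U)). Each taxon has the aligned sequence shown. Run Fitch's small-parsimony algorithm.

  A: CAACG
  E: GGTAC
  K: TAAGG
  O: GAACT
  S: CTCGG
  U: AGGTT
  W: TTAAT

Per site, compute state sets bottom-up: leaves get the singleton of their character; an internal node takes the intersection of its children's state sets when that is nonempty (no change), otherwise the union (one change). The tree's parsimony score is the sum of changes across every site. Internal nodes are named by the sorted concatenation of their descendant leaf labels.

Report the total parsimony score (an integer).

site 0, node EW: E={G} ∪ W={T} → {G,T} (+1)
site 0, node AEW: A={C} ∪ EW={G,T} → {C,G,T} (+1)
site 0, node AESW: AEW={C,G,T} ∩ S={C} → {C} (+0)
site 0, node AEOSW: AESW={C} ∪ O={G} → {C,G} (+1)
site 0, node KU: K={T} ∪ U={A} → {A,T} (+1)
site 0, node AEKOSUW: AEOSW={C,G} ∪ KU={A,T} → {A,C,G,T} (+1)
site 1, node EW: E={G} ∪ W={T} → {G,T} (+1)
site 1, node AEW: A={A} ∪ EW={G,T} → {A,G,T} (+1)
site 1, node AESW: AEW={A,G,T} ∩ S={T} → {T} (+0)
site 1, node AEOSW: AESW={T} ∪ O={A} → {A,T} (+1)
site 1, node KU: K={A} ∪ U={G} → {A,G} (+1)
site 1, node AEKOSUW: AEOSW={A,T} ∩ KU={A,G} → {A} (+0)
site 2, node EW: E={T} ∪ W={A} → {A,T} (+1)
site 2, node AEW: A={A} ∩ EW={A,T} → {A} (+0)
site 2, node AESW: AEW={A} ∪ S={C} → {A,C} (+1)
site 2, node AEOSW: AESW={A,C} ∩ O={A} → {A} (+0)
site 2, node KU: K={A} ∪ U={G} → {A,G} (+1)
site 2, node AEKOSUW: AEOSW={A} ∩ KU={A,G} → {A} (+0)
site 3, node EW: E={A} ∩ W={A} → {A} (+0)
site 3, node AEW: A={C} ∪ EW={A} → {A,C} (+1)
site 3, node AESW: AEW={A,C} ∪ S={G} → {A,C,G} (+1)
site 3, node AEOSW: AESW={A,C,G} ∩ O={C} → {C} (+0)
site 3, node KU: K={G} ∪ U={T} → {G,T} (+1)
site 3, node AEKOSUW: AEOSW={C} ∪ KU={G,T} → {C,G,T} (+1)
site 4, node EW: E={C} ∪ W={T} → {C,T} (+1)
site 4, node AEW: A={G} ∪ EW={C,T} → {C,G,T} (+1)
site 4, node AESW: AEW={C,G,T} ∩ S={G} → {G} (+0)
site 4, node AEOSW: AESW={G} ∪ O={T} → {G,T} (+1)
site 4, node KU: K={G} ∪ U={T} → {G,T} (+1)
site 4, node AEKOSUW: AEOSW={G,T} ∩ KU={G,T} → {G,T} (+0)
per-site changes: [5, 4, 3, 4, 4]; total = 20

20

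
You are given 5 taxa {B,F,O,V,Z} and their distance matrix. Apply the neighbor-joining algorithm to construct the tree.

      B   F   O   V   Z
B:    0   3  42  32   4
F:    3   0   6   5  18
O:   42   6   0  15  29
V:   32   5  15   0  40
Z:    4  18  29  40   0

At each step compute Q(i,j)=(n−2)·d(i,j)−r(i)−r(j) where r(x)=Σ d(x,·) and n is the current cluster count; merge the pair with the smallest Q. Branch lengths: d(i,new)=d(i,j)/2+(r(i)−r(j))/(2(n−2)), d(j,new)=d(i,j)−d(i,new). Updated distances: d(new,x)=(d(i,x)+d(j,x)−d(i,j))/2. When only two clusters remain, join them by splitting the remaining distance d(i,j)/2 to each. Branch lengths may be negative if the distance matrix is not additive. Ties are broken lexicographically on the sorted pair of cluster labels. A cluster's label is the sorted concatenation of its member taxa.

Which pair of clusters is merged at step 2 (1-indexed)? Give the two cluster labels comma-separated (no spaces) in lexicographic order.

iteration 1: select B,Z (d=4, Q=-160); attach at lengths (1/3, 11/3); label the merged cluster BZ
  updated: d(BZ,F)=17/2, d(BZ,O)=67/2, d(BZ,V)=34
iteration 2: select BZ,F (d=17/2, Q=-157/2); attach at lengths (147/8, -79/8); label the merged cluster BFZ
  updated: d(BFZ,O)=31/2, d(BFZ,V)=61/4
iteration 3: select BFZ,O (d=31/2, Q=-183/4); attach at lengths (63/8, 61/8); label the merged cluster BFOZ
  updated: d(BFOZ,V)=59/8
iteration 4: select BFOZ,V (d=59/8); attach at lengths (59/16, 59/16); label the merged cluster BFOVZ
final tree: ((((B:1/3,Z:11/3):147/8,F:-79/8):63/8,O:61/8):59/16,V:59/16)
total length: 283/8

BZ,F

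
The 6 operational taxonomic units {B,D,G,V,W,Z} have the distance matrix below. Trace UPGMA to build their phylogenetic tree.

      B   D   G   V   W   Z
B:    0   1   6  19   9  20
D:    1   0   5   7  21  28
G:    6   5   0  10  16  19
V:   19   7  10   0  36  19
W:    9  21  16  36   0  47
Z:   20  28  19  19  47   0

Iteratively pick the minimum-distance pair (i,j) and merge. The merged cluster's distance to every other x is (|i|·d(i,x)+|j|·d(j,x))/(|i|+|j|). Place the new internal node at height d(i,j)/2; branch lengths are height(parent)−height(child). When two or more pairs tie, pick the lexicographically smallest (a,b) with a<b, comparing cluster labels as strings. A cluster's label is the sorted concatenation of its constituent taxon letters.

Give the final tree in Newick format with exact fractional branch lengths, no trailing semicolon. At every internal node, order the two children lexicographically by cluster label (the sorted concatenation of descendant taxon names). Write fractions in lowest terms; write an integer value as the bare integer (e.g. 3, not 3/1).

(((((B:1/2,D:1/2):9/4,G:11/4):13/4,V:6):17/4,W:41/4):61/20,Z:133/10)

iteration 1: select B,D (d=1); attach at lengths (1/2, 1/2); label the merged cluster BD
  updated: d(BD,G)=11/2, d(BD,V)=13, d(BD,W)=15, d(BD,Z)=24
iteration 2: select BD,G (d=11/2); attach at lengths (9/4, 11/4); label the merged cluster BDG
  updated: d(BDG,V)=12, d(BDG,W)=46/3, d(BDG,Z)=67/3
iteration 3: select BDG,V (d=12); attach at lengths (13/4, 6); label the merged cluster BDGV
  updated: d(BDGV,W)=41/2, d(BDGV,Z)=43/2
iteration 4: select BDGV,W (d=41/2); attach at lengths (17/4, 41/4); label the merged cluster BDGVW
  updated: d(BDGVW,Z)=133/5
iteration 5: select BDGVW,Z (d=133/5); attach at lengths (61/20, 133/10); label the merged cluster BDGVWZ
final tree: (((((B:1/2,D:1/2):9/4,G:11/4):13/4,V:6):17/4,W:41/4):61/20,Z:133/10)
total length: 461/10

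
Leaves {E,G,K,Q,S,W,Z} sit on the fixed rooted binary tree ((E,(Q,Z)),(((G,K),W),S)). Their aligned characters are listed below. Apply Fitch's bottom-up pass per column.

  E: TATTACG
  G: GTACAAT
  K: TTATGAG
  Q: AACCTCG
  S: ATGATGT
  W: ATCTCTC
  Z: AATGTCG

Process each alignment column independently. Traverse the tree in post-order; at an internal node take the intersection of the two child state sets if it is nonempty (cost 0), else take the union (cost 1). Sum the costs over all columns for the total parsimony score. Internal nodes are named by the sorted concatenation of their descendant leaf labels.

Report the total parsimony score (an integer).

site 0, node QZ: Q={A} ∩ Z={A} → {A} (+0)
site 0, node EQZ: E={T} ∪ QZ={A} → {A,T} (+1)
site 0, node GK: G={G} ∪ K={T} → {G,T} (+1)
site 0, node GKW: GK={G,T} ∪ W={A} → {A,G,T} (+1)
site 0, node GKSW: GKW={A,G,T} ∩ S={A} → {A} (+0)
site 0, node EGKQSWZ: EQZ={A,T} ∩ GKSW={A} → {A} (+0)
site 1, node QZ: Q={A} ∩ Z={A} → {A} (+0)
site 1, node EQZ: E={A} ∩ QZ={A} → {A} (+0)
site 1, node GK: G={T} ∩ K={T} → {T} (+0)
site 1, node GKW: GK={T} ∩ W={T} → {T} (+0)
site 1, node GKSW: GKW={T} ∩ S={T} → {T} (+0)
site 1, node EGKQSWZ: EQZ={A} ∪ GKSW={T} → {A,T} (+1)
site 2, node QZ: Q={C} ∪ Z={T} → {C,T} (+1)
site 2, node EQZ: E={T} ∩ QZ={C,T} → {T} (+0)
site 2, node GK: G={A} ∩ K={A} → {A} (+0)
site 2, node GKW: GK={A} ∪ W={C} → {A,C} (+1)
site 2, node GKSW: GKW={A,C} ∪ S={G} → {A,C,G} (+1)
site 2, node EGKQSWZ: EQZ={T} ∪ GKSW={A,C,G} → {A,C,G,T} (+1)
site 3, node QZ: Q={C} ∪ Z={G} → {C,G} (+1)
site 3, node EQZ: E={T} ∪ QZ={C,G} → {C,G,T} (+1)
site 3, node GK: G={C} ∪ K={T} → {C,T} (+1)
site 3, node GKW: GK={C,T} ∩ W={T} → {T} (+0)
site 3, node GKSW: GKW={T} ∪ S={A} → {A,T} (+1)
site 3, node EGKQSWZ: EQZ={C,G,T} ∩ GKSW={A,T} → {T} (+0)
site 4, node QZ: Q={T} ∩ Z={T} → {T} (+0)
site 4, node EQZ: E={A} ∪ QZ={T} → {A,T} (+1)
site 4, node GK: G={A} ∪ K={G} → {A,G} (+1)
site 4, node GKW: GK={A,G} ∪ W={C} → {A,C,G} (+1)
site 4, node GKSW: GKW={A,C,G} ∪ S={T} → {A,C,G,T} (+1)
site 4, node EGKQSWZ: EQZ={A,T} ∩ GKSW={A,C,G,T} → {A,T} (+0)
site 5, node QZ: Q={C} ∩ Z={C} → {C} (+0)
site 5, node EQZ: E={C} ∩ QZ={C} → {C} (+0)
site 5, node GK: G={A} ∩ K={A} → {A} (+0)
site 5, node GKW: GK={A} ∪ W={T} → {A,T} (+1)
site 5, node GKSW: GKW={A,T} ∪ S={G} → {A,G,T} (+1)
site 5, node EGKQSWZ: EQZ={C} ∪ GKSW={A,G,T} → {A,C,G,T} (+1)
site 6, node QZ: Q={G} ∩ Z={G} → {G} (+0)
site 6, node EQZ: E={G} ∩ QZ={G} → {G} (+0)
site 6, node GK: G={T} ∪ K={G} → {G,T} (+1)
site 6, node GKW: GK={G,T} ∪ W={C} → {C,G,T} (+1)
site 6, node GKSW: GKW={C,G,T} ∩ S={T} → {T} (+0)
site 6, node EGKQSWZ: EQZ={G} ∪ GKSW={T} → {G,T} (+1)
per-site changes: [3, 1, 4, 4, 4, 3, 3]; total = 22

22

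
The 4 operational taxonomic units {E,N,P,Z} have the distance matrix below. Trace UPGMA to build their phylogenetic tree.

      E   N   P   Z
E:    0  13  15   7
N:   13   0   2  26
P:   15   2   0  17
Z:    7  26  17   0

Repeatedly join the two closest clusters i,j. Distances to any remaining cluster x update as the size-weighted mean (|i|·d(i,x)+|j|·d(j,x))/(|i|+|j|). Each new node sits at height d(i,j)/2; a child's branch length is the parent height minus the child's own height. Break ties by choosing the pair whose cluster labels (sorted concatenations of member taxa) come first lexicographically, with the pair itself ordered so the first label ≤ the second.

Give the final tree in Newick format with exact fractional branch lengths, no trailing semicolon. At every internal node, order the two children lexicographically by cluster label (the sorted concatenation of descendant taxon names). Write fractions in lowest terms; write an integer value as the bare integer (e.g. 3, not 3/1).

((E:7/2,Z:7/2):43/8,(N:1,P:1):63/8)

iteration 1: select N,P (d=2); attach at lengths (1, 1); label the merged cluster NP
  updated: d(E,NP)=14, d(NP,Z)=43/2
iteration 2: select E,Z (d=7); attach at lengths (7/2, 7/2); label the merged cluster EZ
  updated: d(EZ,NP)=71/4
iteration 3: select EZ,NP (d=71/4); attach at lengths (43/8, 63/8); label the merged cluster ENPZ
final tree: ((E:7/2,Z:7/2):43/8,(N:1,P:1):63/8)
total length: 89/4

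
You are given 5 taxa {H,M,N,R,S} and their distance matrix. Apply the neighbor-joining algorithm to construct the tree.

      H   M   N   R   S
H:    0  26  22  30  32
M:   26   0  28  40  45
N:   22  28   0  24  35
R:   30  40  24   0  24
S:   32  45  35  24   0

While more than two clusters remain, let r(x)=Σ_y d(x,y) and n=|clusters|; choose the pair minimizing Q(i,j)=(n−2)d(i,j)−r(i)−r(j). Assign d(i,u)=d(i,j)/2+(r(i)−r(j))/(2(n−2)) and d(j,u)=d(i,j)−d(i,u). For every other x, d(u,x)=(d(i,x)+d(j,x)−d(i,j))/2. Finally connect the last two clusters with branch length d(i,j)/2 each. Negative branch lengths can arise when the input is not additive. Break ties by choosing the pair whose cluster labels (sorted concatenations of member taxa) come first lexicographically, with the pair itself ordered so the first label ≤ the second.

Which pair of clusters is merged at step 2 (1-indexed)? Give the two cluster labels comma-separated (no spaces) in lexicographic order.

1. join R+S (d=24, Q=-182) ⇒ RS; edges |R|=9, |S|=15
  updated: d(H,RS)=19, d(M,RS)=61/2, d(N,RS)=35/2
2. join H+M (d=26, Q=-199/2) ⇒ HM; edges |H|=69/8, |M|=139/8
  updated: d(HM,N)=12, d(HM,RS)=47/4
3. join HM+N (d=12, Q=-165/4) ⇒ HMN; edges |HM|=25/8, |N|=71/8
  updated: d(HMN,RS)=69/8
4. join HMN+RS (d=69/8) ⇒ HMNRS; edges |HMN|=69/16, |RS|=69/16
final tree: (((H:69/8,M:139/8):25/8,N:71/8):69/16,(R:9,S:15):69/16)
total length: 565/8

H,M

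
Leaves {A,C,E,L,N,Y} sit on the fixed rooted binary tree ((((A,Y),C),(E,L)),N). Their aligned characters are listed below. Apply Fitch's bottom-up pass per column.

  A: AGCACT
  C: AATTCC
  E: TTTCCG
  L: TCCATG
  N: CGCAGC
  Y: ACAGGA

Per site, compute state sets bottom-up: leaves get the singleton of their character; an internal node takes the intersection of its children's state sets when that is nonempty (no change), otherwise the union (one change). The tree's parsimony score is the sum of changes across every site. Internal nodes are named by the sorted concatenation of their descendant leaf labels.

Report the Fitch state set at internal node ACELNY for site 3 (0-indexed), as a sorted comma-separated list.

[col 0] AY: children A:{A}, Y:{A} ∩→ {A}; cost 0
[col 0] ACY: children AY:{A}, C:{A} ∩→ {A}; cost 0
[col 0] EL: children E:{T}, L:{T} ∩→ {T}; cost 0
[col 0] ACELY: children ACY:{A}, EL:{T} ∪→ {A,T}; cost 1
[col 0] ACELNY: children ACELY:{A,T}, N:{C} ∪→ {A,C,T}; cost 1
[col 1] AY: children A:{G}, Y:{C} ∪→ {C,G}; cost 1
[col 1] ACY: children AY:{C,G}, C:{A} ∪→ {A,C,G}; cost 1
[col 1] EL: children E:{T}, L:{C} ∪→ {C,T}; cost 1
[col 1] ACELY: children ACY:{A,C,G}, EL:{C,T} ∩→ {C}; cost 0
[col 1] ACELNY: children ACELY:{C}, N:{G} ∪→ {C,G}; cost 1
[col 2] AY: children A:{C}, Y:{A} ∪→ {A,C}; cost 1
[col 2] ACY: children AY:{A,C}, C:{T} ∪→ {A,C,T}; cost 1
[col 2] EL: children E:{T}, L:{C} ∪→ {C,T}; cost 1
[col 2] ACELY: children ACY:{A,C,T}, EL:{C,T} ∩→ {C,T}; cost 0
[col 2] ACELNY: children ACELY:{C,T}, N:{C} ∩→ {C}; cost 0
[col 3] AY: children A:{A}, Y:{G} ∪→ {A,G}; cost 1
[col 3] ACY: children AY:{A,G}, C:{T} ∪→ {A,G,T}; cost 1
[col 3] EL: children E:{C}, L:{A} ∪→ {A,C}; cost 1
[col 3] ACELY: children ACY:{A,G,T}, EL:{A,C} ∩→ {A}; cost 0
[col 3] ACELNY: children ACELY:{A}, N:{A} ∩→ {A}; cost 0
[col 4] AY: children A:{C}, Y:{G} ∪→ {C,G}; cost 1
[col 4] ACY: children AY:{C,G}, C:{C} ∩→ {C}; cost 0
[col 4] EL: children E:{C}, L:{T} ∪→ {C,T}; cost 1
[col 4] ACELY: children ACY:{C}, EL:{C,T} ∩→ {C}; cost 0
[col 4] ACELNY: children ACELY:{C}, N:{G} ∪→ {C,G}; cost 1
[col 5] AY: children A:{T}, Y:{A} ∪→ {A,T}; cost 1
[col 5] ACY: children AY:{A,T}, C:{C} ∪→ {A,C,T}; cost 1
[col 5] EL: children E:{G}, L:{G} ∩→ {G}; cost 0
[col 5] ACELY: children ACY:{A,C,T}, EL:{G} ∪→ {A,C,G,T}; cost 1
[col 5] ACELNY: children ACELY:{A,C,G,T}, N:{C} ∩→ {C}; cost 0
per-site changes: [2, 4, 3, 3, 3, 3]; total = 18

A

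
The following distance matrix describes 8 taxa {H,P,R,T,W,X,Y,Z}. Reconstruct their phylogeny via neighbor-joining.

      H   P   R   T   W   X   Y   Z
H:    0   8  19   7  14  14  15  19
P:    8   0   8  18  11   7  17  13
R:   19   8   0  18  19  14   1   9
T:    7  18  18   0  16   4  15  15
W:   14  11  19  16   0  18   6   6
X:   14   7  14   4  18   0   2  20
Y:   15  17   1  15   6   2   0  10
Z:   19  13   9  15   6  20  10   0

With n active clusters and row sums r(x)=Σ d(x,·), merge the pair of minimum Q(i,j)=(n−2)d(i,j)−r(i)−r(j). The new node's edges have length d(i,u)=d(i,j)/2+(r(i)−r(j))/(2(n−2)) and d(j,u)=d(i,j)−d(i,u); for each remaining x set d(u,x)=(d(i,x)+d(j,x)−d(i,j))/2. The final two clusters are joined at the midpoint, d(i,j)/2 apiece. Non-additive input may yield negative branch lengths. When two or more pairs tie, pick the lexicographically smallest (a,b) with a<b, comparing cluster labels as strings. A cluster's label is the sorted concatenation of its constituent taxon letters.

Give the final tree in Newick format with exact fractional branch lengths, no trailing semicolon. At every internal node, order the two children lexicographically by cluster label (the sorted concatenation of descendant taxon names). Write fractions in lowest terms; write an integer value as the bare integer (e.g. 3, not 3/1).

iteration 1: select R,Y (d=1, Q=-148); attach at lengths (7/3, -4/3); label the merged cluster RY
  updated: d(H,RY)=33/2, d(P,RY)=12, d(RY,T)=16, d(RY,W)=12, d(RY,X)=15/2, d(RY,Z)=9
iteration 2: select W,Z (d=6, Q=-129); attach at lengths (5/2, 7/2); label the merged cluster WZ
  updated: d(H,WZ)=27/2, d(P,WZ)=9, d(RY,WZ)=15/2, d(T,WZ)=25/2, d(WZ,X)=16
iteration 3: select T,X (d=4, Q=-90); attach at lengths (25/8, 7/8); label the merged cluster TX
  updated: d(H,TX)=17/2, d(P,TX)=21/2, d(RY,TX)=39/4, d(TX,WZ)=49/4
iteration 4: select RY,WZ (d=15/2, Q=-131/2); attach at lengths (13/3, 19/6); label the merged cluster RWYZ
  updated: d(H,RWYZ)=45/4, d(P,RWYZ)=27/4, d(RWYZ,TX)=29/4
iteration 5: select H,P (d=8, Q=-37); attach at lengths (37/8, 27/8); label the merged cluster HP
  updated: d(HP,RWYZ)=5, d(HP,TX)=11/2
iteration 6: select HP,RWYZ (d=5, Q=-71/4); attach at lengths (13/8, 27/8); label the merged cluster HPRWYZ
  updated: d(HPRWYZ,TX)=31/8
iteration 7: select HPRWYZ,TX (d=31/8); attach at lengths (31/16, 31/16); label the merged cluster HPRTWXYZ
final tree: (((H:37/8,P:27/8):13/8,((R:7/3,Y:-4/3):13/3,(W:5/2,Z:7/2):19/6):27/8):31/16,(T:25/8,X:7/8):31/16)
total length: 283/8

(((H:37/8,P:27/8):13/8,((R:7/3,Y:-4/3):13/3,(W:5/2,Z:7/2):19/6):27/8):31/16,(T:25/8,X:7/8):31/16)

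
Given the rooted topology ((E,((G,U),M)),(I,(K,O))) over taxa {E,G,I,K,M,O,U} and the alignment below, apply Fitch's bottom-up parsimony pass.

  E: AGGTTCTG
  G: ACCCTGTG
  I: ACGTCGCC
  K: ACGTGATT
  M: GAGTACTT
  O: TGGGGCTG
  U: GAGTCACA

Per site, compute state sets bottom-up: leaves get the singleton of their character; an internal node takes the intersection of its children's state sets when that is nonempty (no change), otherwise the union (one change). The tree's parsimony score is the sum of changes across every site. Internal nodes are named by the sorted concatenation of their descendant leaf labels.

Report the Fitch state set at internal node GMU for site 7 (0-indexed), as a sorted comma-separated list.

site 0, node GU: G={A} ∪ U={G} → {A,G} (+1)
site 0, node GMU: GU={A,G} ∩ M={G} → {G} (+0)
site 0, node EGMU: E={A} ∪ GMU={G} → {A,G} (+1)
site 0, node KO: K={A} ∪ O={T} → {A,T} (+1)
site 0, node IKO: I={A} ∩ KO={A,T} → {A} (+0)
site 0, node EGIKMOU: EGMU={A,G} ∩ IKO={A} → {A} (+0)
site 1, node GU: G={C} ∪ U={A} → {A,C} (+1)
site 1, node GMU: GU={A,C} ∩ M={A} → {A} (+0)
site 1, node EGMU: E={G} ∪ GMU={A} → {A,G} (+1)
site 1, node KO: K={C} ∪ O={G} → {C,G} (+1)
site 1, node IKO: I={C} ∩ KO={C,G} → {C} (+0)
site 1, node EGIKMOU: EGMU={A,G} ∪ IKO={C} → {A,C,G} (+1)
site 2, node GU: G={C} ∪ U={G} → {C,G} (+1)
site 2, node GMU: GU={C,G} ∩ M={G} → {G} (+0)
site 2, node EGMU: E={G} ∩ GMU={G} → {G} (+0)
site 2, node KO: K={G} ∩ O={G} → {G} (+0)
site 2, node IKO: I={G} ∩ KO={G} → {G} (+0)
site 2, node EGIKMOU: EGMU={G} ∩ IKO={G} → {G} (+0)
site 3, node GU: G={C} ∪ U={T} → {C,T} (+1)
site 3, node GMU: GU={C,T} ∩ M={T} → {T} (+0)
site 3, node EGMU: E={T} ∩ GMU={T} → {T} (+0)
site 3, node KO: K={T} ∪ O={G} → {G,T} (+1)
site 3, node IKO: I={T} ∩ KO={G,T} → {T} (+0)
site 3, node EGIKMOU: EGMU={T} ∩ IKO={T} → {T} (+0)
site 4, node GU: G={T} ∪ U={C} → {C,T} (+1)
site 4, node GMU: GU={C,T} ∪ M={A} → {A,C,T} (+1)
site 4, node EGMU: E={T} ∩ GMU={A,C,T} → {T} (+0)
site 4, node KO: K={G} ∩ O={G} → {G} (+0)
site 4, node IKO: I={C} ∪ KO={G} → {C,G} (+1)
site 4, node EGIKMOU: EGMU={T} ∪ IKO={C,G} → {C,G,T} (+1)
site 5, node GU: G={G} ∪ U={A} → {A,G} (+1)
site 5, node GMU: GU={A,G} ∪ M={C} → {A,C,G} (+1)
site 5, node EGMU: E={C} ∩ GMU={A,C,G} → {C} (+0)
site 5, node KO: K={A} ∪ O={C} → {A,C} (+1)
site 5, node IKO: I={G} ∪ KO={A,C} → {A,C,G} (+1)
site 5, node EGIKMOU: EGMU={C} ∩ IKO={A,C,G} → {C} (+0)
site 6, node GU: G={T} ∪ U={C} → {C,T} (+1)
site 6, node GMU: GU={C,T} ∩ M={T} → {T} (+0)
site 6, node EGMU: E={T} ∩ GMU={T} → {T} (+0)
site 6, node KO: K={T} ∩ O={T} → {T} (+0)
site 6, node IKO: I={C} ∪ KO={T} → {C,T} (+1)
site 6, node EGIKMOU: EGMU={T} ∩ IKO={C,T} → {T} (+0)
site 7, node GU: G={G} ∪ U={A} → {A,G} (+1)
site 7, node GMU: GU={A,G} ∪ M={T} → {A,G,T} (+1)
site 7, node EGMU: E={G} ∩ GMU={A,G,T} → {G} (+0)
site 7, node KO: K={T} ∪ O={G} → {G,T} (+1)
site 7, node IKO: I={C} ∪ KO={G,T} → {C,G,T} (+1)
site 7, node EGIKMOU: EGMU={G} ∩ IKO={C,G,T} → {G} (+0)
per-site changes: [3, 4, 1, 2, 4, 4, 2, 4]; total = 24

A,G,T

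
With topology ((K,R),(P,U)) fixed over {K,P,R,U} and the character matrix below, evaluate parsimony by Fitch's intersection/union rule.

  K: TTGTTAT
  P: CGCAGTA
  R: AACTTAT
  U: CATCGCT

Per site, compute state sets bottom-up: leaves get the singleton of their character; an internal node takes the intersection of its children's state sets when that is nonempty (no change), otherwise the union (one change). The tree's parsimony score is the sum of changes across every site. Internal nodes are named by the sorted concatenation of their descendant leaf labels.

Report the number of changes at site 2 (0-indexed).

site 0, node KR: K={T} ∪ R={A} → {A,T} (+1)
site 0, node PU: P={C} ∩ U={C} → {C} (+0)
site 0, node KPRU: KR={A,T} ∪ PU={C} → {A,C,T} (+1)
site 1, node KR: K={T} ∪ R={A} → {A,T} (+1)
site 1, node PU: P={G} ∪ U={A} → {A,G} (+1)
site 1, node KPRU: KR={A,T} ∩ PU={A,G} → {A} (+0)
site 2, node KR: K={G} ∪ R={C} → {C,G} (+1)
site 2, node PU: P={C} ∪ U={T} → {C,T} (+1)
site 2, node KPRU: KR={C,G} ∩ PU={C,T} → {C} (+0)
site 3, node KR: K={T} ∩ R={T} → {T} (+0)
site 3, node PU: P={A} ∪ U={C} → {A,C} (+1)
site 3, node KPRU: KR={T} ∪ PU={A,C} → {A,C,T} (+1)
site 4, node KR: K={T} ∩ R={T} → {T} (+0)
site 4, node PU: P={G} ∩ U={G} → {G} (+0)
site 4, node KPRU: KR={T} ∪ PU={G} → {G,T} (+1)
site 5, node KR: K={A} ∩ R={A} → {A} (+0)
site 5, node PU: P={T} ∪ U={C} → {C,T} (+1)
site 5, node KPRU: KR={A} ∪ PU={C,T} → {A,C,T} (+1)
site 6, node KR: K={T} ∩ R={T} → {T} (+0)
site 6, node PU: P={A} ∪ U={T} → {A,T} (+1)
site 6, node KPRU: KR={T} ∩ PU={A,T} → {T} (+0)
per-site changes: [2, 2, 2, 2, 1, 2, 1]; total = 12

2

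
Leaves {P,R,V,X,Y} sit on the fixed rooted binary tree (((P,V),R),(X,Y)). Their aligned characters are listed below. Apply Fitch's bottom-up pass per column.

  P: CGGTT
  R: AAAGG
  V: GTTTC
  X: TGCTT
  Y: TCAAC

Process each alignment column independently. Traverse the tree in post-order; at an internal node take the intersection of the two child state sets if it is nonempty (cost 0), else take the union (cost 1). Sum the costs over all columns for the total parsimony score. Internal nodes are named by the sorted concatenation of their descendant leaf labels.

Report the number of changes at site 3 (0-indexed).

2

[col 0] PV: children P:{C}, V:{G} ∪→ {C,G}; cost 1
[col 0] PRV: children PV:{C,G}, R:{A} ∪→ {A,C,G}; cost 1
[col 0] XY: children X:{T}, Y:{T} ∩→ {T}; cost 0
[col 0] PRVXY: children PRV:{A,C,G}, XY:{T} ∪→ {A,C,G,T}; cost 1
[col 1] PV: children P:{G}, V:{T} ∪→ {G,T}; cost 1
[col 1] PRV: children PV:{G,T}, R:{A} ∪→ {A,G,T}; cost 1
[col 1] XY: children X:{G}, Y:{C} ∪→ {C,G}; cost 1
[col 1] PRVXY: children PRV:{A,G,T}, XY:{C,G} ∩→ {G}; cost 0
[col 2] PV: children P:{G}, V:{T} ∪→ {G,T}; cost 1
[col 2] PRV: children PV:{G,T}, R:{A} ∪→ {A,G,T}; cost 1
[col 2] XY: children X:{C}, Y:{A} ∪→ {A,C}; cost 1
[col 2] PRVXY: children PRV:{A,G,T}, XY:{A,C} ∩→ {A}; cost 0
[col 3] PV: children P:{T}, V:{T} ∩→ {T}; cost 0
[col 3] PRV: children PV:{T}, R:{G} ∪→ {G,T}; cost 1
[col 3] XY: children X:{T}, Y:{A} ∪→ {A,T}; cost 1
[col 3] PRVXY: children PRV:{G,T}, XY:{A,T} ∩→ {T}; cost 0
[col 4] PV: children P:{T}, V:{C} ∪→ {C,T}; cost 1
[col 4] PRV: children PV:{C,T}, R:{G} ∪→ {C,G,T}; cost 1
[col 4] XY: children X:{T}, Y:{C} ∪→ {C,T}; cost 1
[col 4] PRVXY: children PRV:{C,G,T}, XY:{C,T} ∩→ {C,T}; cost 0
per-site changes: [3, 3, 3, 2, 3]; total = 14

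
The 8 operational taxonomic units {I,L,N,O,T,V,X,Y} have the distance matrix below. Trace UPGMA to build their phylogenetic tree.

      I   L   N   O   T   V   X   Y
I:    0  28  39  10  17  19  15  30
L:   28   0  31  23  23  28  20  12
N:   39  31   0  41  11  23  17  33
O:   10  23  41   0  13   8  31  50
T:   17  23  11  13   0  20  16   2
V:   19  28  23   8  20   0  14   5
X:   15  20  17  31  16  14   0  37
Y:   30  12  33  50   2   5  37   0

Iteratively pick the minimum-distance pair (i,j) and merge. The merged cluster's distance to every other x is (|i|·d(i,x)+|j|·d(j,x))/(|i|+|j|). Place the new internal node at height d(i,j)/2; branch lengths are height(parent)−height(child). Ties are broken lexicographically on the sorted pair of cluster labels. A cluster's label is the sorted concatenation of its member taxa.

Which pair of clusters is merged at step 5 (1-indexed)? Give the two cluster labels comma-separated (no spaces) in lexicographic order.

L,TY

1. join T+Y (d=2) ⇒ TY; edges |T|=1, |Y|=1
  updated: d(I,TY)=47/2, d(L,TY)=35/2, d(N,TY)=22, d(O,TY)=63/2, d(TY,V)=25/2, d(TY,X)=53/2
2. join O+V (d=8) ⇒ OV; edges |O|=4, |V|=4
  updated: d(I,OV)=29/2, d(L,OV)=51/2, d(N,OV)=32, d(OV,TY)=22, d(OV,X)=45/2
3. join I+OV (d=29/2) ⇒ IOV; edges |I|=29/4, |OV|=13/4
  updated: d(IOV,L)=79/3, d(IOV,N)=103/3, d(IOV,TY)=45/2, d(IOV,X)=20
4. join N+X (d=17) ⇒ NX; edges |N|=17/2, |X|=17/2
  updated: d(IOV,NX)=163/6, d(L,NX)=51/2, d(NX,TY)=97/4
5. join L+TY (d=35/2) ⇒ LTY; edges |L|=35/4, |TY|=31/4
  updated: d(IOV,LTY)=214/9, d(LTY,NX)=74/3
6. join IOV+LTY (d=214/9) ⇒ ILOTVY; edges |IOV|=167/36, |LTY|=113/36
  updated: d(ILOTVY,NX)=311/12
7. join ILOTVY+NX (d=311/12) ⇒ ILNOTVXY; edges |ILOTVY|=77/72, |NX|=107/24
final tree: (((I:29/4,(O:4,V:4):13/4):167/36,(L:35/4,(T:1,Y:1):31/4):113/36):77/72,(N:17/2,X:17/2):107/24)
total length: 2423/36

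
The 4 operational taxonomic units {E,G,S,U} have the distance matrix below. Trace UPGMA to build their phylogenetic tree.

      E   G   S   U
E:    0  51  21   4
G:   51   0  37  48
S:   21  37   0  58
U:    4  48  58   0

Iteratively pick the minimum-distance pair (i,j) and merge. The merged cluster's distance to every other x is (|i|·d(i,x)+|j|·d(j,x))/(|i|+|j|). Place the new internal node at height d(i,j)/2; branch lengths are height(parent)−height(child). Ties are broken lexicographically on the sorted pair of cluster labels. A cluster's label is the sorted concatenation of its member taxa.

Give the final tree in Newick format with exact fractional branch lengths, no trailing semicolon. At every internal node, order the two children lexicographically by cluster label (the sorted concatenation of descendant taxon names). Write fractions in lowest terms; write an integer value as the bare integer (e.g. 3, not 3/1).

((E:2,U:2):81/4,(G:37/2,S:37/2):15/4)

1. join E+U (d=4) ⇒ EU; edges |E|=2, |U|=2
  updated: d(EU,G)=99/2, d(EU,S)=79/2
2. join G+S (d=37) ⇒ GS; edges |G|=37/2, |S|=37/2
  updated: d(EU,GS)=89/2
3. join EU+GS (d=89/2) ⇒ EGSU; edges |EU|=81/4, |GS|=15/4
final tree: ((E:2,U:2):81/4,(G:37/2,S:37/2):15/4)
total length: 65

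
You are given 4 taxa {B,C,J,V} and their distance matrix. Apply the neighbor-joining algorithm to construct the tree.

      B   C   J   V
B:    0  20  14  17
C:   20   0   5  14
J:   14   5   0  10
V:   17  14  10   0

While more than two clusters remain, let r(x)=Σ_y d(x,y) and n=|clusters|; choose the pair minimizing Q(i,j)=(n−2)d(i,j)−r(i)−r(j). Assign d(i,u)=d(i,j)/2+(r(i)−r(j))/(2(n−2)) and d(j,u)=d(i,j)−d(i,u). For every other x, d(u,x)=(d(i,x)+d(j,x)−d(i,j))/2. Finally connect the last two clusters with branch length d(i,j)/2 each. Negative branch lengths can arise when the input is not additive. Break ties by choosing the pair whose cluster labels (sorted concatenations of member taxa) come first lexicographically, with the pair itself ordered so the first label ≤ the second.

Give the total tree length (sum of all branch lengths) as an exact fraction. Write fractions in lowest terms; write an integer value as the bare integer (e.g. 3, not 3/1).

step 1: merge (B,V) at d=17, Q=-58; branch lengths B→11, V→6; new cluster BV
  updated: d(BV,C)=17/2, d(BV,J)=7/2
step 2: merge (BV,C) at d=17/2, Q=-17; branch lengths BV→7/2, C→5; new cluster BCV
  updated: d(BCV,J)=0
step 3: merge (BCV,J) at d=0; branch lengths BCV→0, J→0; new cluster BCJV
final tree: (((B:11,V:6):7/2,C:5):0,J:0)
total length: 51/2

51/2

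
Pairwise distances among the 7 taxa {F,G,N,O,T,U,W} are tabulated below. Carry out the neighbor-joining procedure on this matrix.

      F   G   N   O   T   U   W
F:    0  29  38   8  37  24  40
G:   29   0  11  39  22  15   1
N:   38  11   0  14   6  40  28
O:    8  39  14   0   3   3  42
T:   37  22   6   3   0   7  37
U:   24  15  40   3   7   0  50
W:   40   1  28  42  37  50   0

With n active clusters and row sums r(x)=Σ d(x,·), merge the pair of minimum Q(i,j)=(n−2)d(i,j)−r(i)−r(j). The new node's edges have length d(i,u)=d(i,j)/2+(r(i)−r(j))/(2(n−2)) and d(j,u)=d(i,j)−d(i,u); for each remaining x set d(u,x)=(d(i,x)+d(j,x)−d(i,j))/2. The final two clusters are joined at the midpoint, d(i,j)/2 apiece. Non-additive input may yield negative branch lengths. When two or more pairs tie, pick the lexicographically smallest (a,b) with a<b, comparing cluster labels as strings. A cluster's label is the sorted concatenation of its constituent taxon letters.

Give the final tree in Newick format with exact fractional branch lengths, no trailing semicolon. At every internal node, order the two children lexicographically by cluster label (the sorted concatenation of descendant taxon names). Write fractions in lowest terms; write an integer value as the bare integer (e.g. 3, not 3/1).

1. join G+W (d=1, Q=-310) ⇒ GW; edges |G|=-38/5, |W|=43/5
  updated: d(F,GW)=34, d(GW,N)=19, d(GW,O)=40, d(GW,T)=29, d(GW,U)=32
2. join GW+N (d=19, Q=-195) ⇒ GNW; edges |GW|=113/8, |N|=39/8
  updated: d(F,GNW)=53/2, d(GNW,O)=35/2, d(GNW,T)=8, d(GNW,U)=53/2
3. join GNW+T (d=8, Q=-219/2) ⇒ GNTW; edges |GNW|=95/12, |T|=1/12
  updated: d(F,GNTW)=111/4, d(GNTW,O)=25/4, d(GNTW,U)=51/4
4. join F+O (d=8, Q=-61) ⇒ FO; edges |F|=117/8, |O|=-53/8
  updated: d(FO,GNTW)=13, d(FO,U)=19/2
5. join FO+GNTW (d=13, Q=-141/4) ⇒ FGNOTW; edges |FO|=39/8, |GNTW|=65/8
  updated: d(FGNOTW,U)=37/8
6. join FGNOTW+U (d=37/8) ⇒ FGNOTUW; edges |FGNOTW|=37/16, |U|=37/16
final tree: (((F:117/8,O:-53/8):39/8,(((G:-38/5,W:43/5):113/8,N:39/8):95/12,T:1/12):65/8):37/16,U:37/16)
total length: 429/8

(((F:117/8,O:-53/8):39/8,(((G:-38/5,W:43/5):113/8,N:39/8):95/12,T:1/12):65/8):37/16,U:37/16)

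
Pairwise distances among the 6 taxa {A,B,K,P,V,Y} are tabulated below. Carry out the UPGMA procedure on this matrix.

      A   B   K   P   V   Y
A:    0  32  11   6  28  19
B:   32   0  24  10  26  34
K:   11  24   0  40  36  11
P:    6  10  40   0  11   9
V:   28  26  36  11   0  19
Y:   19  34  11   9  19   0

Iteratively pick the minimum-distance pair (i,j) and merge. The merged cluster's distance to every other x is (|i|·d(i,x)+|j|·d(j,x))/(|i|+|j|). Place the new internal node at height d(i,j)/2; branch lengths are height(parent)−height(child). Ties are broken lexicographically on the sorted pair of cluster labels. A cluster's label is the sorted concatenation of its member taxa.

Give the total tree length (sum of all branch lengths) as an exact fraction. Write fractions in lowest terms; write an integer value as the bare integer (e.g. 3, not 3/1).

step 1: merge (A,P) at d=6; branch lengths A→3, P→3; new cluster AP
  updated: d(AP,B)=21, d(AP,K)=51/2, d(AP,V)=39/2, d(AP,Y)=14
step 2: merge (K,Y) at d=11; branch lengths K→11/2, Y→11/2; new cluster KY
  updated: d(AP,KY)=79/4, d(B,KY)=29, d(KY,V)=55/2
step 3: merge (AP,V) at d=39/2; branch lengths AP→27/4, V→39/4; new cluster APV
  updated: d(APV,B)=68/3, d(APV,KY)=67/3
step 4: merge (APV,KY) at d=67/3; branch lengths APV→17/12, KY→17/3; new cluster AKPVY
  updated: d(AKPVY,B)=126/5
step 5: merge (AKPVY,B) at d=126/5; branch lengths AKPVY→43/30, B→63/5; new cluster ABKPVY
final tree: ((((A:3,P:3):27/4,V:39/4):17/12,(K:11/2,Y:11/2):17/3):43/30,B:63/5)
total length: 3277/60

3277/60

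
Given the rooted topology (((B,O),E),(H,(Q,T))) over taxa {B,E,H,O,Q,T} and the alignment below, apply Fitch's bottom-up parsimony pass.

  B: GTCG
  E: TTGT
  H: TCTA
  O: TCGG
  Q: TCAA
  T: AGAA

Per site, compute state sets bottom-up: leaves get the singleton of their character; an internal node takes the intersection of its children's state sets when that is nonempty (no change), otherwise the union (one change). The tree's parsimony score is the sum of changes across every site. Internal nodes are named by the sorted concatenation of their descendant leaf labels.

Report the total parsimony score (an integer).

site 0, node BO: B={G} ∪ O={T} → {G,T} (+1)
site 0, node BEO: BO={G,T} ∩ E={T} → {T} (+0)
site 0, node QT: Q={T} ∪ T={A} → {A,T} (+1)
site 0, node HQT: H={T} ∩ QT={A,T} → {T} (+0)
site 0, node BEHOQT: BEO={T} ∩ HQT={T} → {T} (+0)
site 1, node BO: B={T} ∪ O={C} → {C,T} (+1)
site 1, node BEO: BO={C,T} ∩ E={T} → {T} (+0)
site 1, node QT: Q={C} ∪ T={G} → {C,G} (+1)
site 1, node HQT: H={C} ∩ QT={C,G} → {C} (+0)
site 1, node BEHOQT: BEO={T} ∪ HQT={C} → {C,T} (+1)
site 2, node BO: B={C} ∪ O={G} → {C,G} (+1)
site 2, node BEO: BO={C,G} ∩ E={G} → {G} (+0)
site 2, node QT: Q={A} ∩ T={A} → {A} (+0)
site 2, node HQT: H={T} ∪ QT={A} → {A,T} (+1)
site 2, node BEHOQT: BEO={G} ∪ HQT={A,T} → {A,G,T} (+1)
site 3, node BO: B={G} ∩ O={G} → {G} (+0)
site 3, node BEO: BO={G} ∪ E={T} → {G,T} (+1)
site 3, node QT: Q={A} ∩ T={A} → {A} (+0)
site 3, node HQT: H={A} ∩ QT={A} → {A} (+0)
site 3, node BEHOQT: BEO={G,T} ∪ HQT={A} → {A,G,T} (+1)
per-site changes: [2, 3, 3, 2]; total = 10

10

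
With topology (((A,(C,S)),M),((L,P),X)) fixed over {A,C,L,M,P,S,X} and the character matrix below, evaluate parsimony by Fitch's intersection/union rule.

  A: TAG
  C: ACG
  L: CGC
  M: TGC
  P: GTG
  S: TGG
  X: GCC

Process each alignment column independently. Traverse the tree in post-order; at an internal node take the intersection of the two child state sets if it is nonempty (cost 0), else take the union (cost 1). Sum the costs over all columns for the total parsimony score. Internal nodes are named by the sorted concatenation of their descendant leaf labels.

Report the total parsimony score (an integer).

9

site 0, node CS: C={A} ∪ S={T} → {A,T} (+1)
site 0, node ACS: A={T} ∩ CS={A,T} → {T} (+0)
site 0, node ACMS: ACS={T} ∩ M={T} → {T} (+0)
site 0, node LP: L={C} ∪ P={G} → {C,G} (+1)
site 0, node LPX: LP={C,G} ∩ X={G} → {G} (+0)
site 0, node ACLMPSX: ACMS={T} ∪ LPX={G} → {G,T} (+1)
site 1, node CS: C={C} ∪ S={G} → {C,G} (+1)
site 1, node ACS: A={A} ∪ CS={C,G} → {A,C,G} (+1)
site 1, node ACMS: ACS={A,C,G} ∩ M={G} → {G} (+0)
site 1, node LP: L={G} ∪ P={T} → {G,T} (+1)
site 1, node LPX: LP={G,T} ∪ X={C} → {C,G,T} (+1)
site 1, node ACLMPSX: ACMS={G} ∩ LPX={C,G,T} → {G} (+0)
site 2, node CS: C={G} ∩ S={G} → {G} (+0)
site 2, node ACS: A={G} ∩ CS={G} → {G} (+0)
site 2, node ACMS: ACS={G} ∪ M={C} → {C,G} (+1)
site 2, node LP: L={C} ∪ P={G} → {C,G} (+1)
site 2, node LPX: LP={C,G} ∩ X={C} → {C} (+0)
site 2, node ACLMPSX: ACMS={C,G} ∩ LPX={C} → {C} (+0)
per-site changes: [3, 4, 2]; total = 9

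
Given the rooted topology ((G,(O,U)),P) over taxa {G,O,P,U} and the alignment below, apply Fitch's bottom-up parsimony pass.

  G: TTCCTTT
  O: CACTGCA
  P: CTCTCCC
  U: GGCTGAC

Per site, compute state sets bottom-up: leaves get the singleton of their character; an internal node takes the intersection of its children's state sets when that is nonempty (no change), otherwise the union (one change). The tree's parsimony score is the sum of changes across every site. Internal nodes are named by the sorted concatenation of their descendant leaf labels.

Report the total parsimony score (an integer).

11

site 0, node OU: O={C} ∪ U={G} → {C,G} (+1)
site 0, node GOU: G={T} ∪ OU={C,G} → {C,G,T} (+1)
site 0, node GOPU: GOU={C,G,T} ∩ P={C} → {C} (+0)
site 1, node OU: O={A} ∪ U={G} → {A,G} (+1)
site 1, node GOU: G={T} ∪ OU={A,G} → {A,G,T} (+1)
site 1, node GOPU: GOU={A,G,T} ∩ P={T} → {T} (+0)
site 2, node OU: O={C} ∩ U={C} → {C} (+0)
site 2, node GOU: G={C} ∩ OU={C} → {C} (+0)
site 2, node GOPU: GOU={C} ∩ P={C} → {C} (+0)
site 3, node OU: O={T} ∩ U={T} → {T} (+0)
site 3, node GOU: G={C} ∪ OU={T} → {C,T} (+1)
site 3, node GOPU: GOU={C,T} ∩ P={T} → {T} (+0)
site 4, node OU: O={G} ∩ U={G} → {G} (+0)
site 4, node GOU: G={T} ∪ OU={G} → {G,T} (+1)
site 4, node GOPU: GOU={G,T} ∪ P={C} → {C,G,T} (+1)
site 5, node OU: O={C} ∪ U={A} → {A,C} (+1)
site 5, node GOU: G={T} ∪ OU={A,C} → {A,C,T} (+1)
site 5, node GOPU: GOU={A,C,T} ∩ P={C} → {C} (+0)
site 6, node OU: O={A} ∪ U={C} → {A,C} (+1)
site 6, node GOU: G={T} ∪ OU={A,C} → {A,C,T} (+1)
site 6, node GOPU: GOU={A,C,T} ∩ P={C} → {C} (+0)
per-site changes: [2, 2, 0, 1, 2, 2, 2]; total = 11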